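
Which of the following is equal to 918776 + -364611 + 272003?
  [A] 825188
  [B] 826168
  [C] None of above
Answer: B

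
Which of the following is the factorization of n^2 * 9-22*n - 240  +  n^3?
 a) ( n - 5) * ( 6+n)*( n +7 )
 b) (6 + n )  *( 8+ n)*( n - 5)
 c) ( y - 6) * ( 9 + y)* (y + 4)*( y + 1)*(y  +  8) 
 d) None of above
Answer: b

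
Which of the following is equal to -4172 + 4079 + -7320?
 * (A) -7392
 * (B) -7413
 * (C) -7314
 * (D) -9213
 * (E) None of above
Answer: B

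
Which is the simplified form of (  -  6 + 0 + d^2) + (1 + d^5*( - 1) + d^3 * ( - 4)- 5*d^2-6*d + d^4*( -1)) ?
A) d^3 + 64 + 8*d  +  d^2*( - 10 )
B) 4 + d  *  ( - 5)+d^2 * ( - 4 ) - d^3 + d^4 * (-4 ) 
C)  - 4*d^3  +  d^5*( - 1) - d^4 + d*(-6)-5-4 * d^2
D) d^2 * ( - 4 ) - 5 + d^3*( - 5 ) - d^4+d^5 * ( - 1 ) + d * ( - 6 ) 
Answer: C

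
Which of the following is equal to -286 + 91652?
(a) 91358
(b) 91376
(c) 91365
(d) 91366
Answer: d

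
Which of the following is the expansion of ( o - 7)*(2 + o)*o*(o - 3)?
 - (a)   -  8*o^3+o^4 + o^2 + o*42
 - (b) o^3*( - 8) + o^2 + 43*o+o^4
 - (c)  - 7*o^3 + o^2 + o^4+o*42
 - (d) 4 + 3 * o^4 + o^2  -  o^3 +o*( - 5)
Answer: a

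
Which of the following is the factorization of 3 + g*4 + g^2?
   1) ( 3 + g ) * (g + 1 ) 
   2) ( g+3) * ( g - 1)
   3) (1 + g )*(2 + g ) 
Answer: 1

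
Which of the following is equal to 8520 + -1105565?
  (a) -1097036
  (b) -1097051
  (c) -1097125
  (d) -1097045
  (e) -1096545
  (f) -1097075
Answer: d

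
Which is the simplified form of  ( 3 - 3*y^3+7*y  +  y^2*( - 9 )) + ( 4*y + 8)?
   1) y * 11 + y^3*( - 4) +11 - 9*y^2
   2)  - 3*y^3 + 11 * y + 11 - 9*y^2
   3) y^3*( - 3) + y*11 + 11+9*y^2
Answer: 2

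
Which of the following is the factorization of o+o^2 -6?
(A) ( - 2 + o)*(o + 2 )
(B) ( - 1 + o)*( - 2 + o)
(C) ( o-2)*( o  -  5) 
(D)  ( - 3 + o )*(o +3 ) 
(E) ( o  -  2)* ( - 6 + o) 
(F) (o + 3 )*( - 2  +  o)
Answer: F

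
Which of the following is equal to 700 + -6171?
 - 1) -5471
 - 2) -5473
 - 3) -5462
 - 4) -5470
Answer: 1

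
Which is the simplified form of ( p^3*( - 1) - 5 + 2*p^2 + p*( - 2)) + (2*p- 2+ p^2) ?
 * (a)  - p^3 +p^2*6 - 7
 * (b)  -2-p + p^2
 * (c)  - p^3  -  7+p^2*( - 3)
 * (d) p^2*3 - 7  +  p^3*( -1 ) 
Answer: d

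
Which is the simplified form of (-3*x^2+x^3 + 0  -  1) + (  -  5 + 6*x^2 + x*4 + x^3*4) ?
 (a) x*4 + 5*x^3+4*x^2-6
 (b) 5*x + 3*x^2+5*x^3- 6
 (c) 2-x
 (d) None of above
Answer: d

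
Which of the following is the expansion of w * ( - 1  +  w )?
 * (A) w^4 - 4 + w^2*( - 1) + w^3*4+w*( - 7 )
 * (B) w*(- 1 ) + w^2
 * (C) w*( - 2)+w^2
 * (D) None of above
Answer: B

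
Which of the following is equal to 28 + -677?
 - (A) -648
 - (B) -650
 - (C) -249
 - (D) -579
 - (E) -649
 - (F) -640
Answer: E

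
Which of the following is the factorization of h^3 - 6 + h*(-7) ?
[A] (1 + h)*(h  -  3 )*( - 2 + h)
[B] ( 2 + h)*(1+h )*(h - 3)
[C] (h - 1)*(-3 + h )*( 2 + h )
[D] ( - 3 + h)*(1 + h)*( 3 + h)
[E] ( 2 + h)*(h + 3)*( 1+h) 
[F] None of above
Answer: B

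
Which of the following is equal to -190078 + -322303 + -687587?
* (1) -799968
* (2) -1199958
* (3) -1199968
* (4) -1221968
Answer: 3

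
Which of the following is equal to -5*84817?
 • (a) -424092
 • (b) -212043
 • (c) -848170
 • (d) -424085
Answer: d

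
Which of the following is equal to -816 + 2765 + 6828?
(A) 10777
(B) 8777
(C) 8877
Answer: B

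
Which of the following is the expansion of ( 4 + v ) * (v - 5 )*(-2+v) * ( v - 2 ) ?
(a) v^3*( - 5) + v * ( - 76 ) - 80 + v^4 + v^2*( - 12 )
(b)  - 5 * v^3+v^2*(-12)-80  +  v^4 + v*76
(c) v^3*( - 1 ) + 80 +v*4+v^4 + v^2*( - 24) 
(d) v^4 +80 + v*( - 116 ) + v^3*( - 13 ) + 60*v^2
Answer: b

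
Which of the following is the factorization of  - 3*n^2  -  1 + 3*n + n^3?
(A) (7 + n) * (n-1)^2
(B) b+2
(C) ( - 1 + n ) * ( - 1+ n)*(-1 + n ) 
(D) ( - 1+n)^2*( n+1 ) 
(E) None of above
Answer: C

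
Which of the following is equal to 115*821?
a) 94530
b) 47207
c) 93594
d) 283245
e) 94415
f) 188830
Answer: e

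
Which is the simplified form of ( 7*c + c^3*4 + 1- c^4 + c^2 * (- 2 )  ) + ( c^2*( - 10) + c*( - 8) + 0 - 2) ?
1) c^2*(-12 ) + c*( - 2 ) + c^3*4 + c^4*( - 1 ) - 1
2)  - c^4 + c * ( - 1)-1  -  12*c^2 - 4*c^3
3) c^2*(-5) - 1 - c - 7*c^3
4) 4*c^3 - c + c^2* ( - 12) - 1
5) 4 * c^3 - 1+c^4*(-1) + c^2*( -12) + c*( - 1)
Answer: 5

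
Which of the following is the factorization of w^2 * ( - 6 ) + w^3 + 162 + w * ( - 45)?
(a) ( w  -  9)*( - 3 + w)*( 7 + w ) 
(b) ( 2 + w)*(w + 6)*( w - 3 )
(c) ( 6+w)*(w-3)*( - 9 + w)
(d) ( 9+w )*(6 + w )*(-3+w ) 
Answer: c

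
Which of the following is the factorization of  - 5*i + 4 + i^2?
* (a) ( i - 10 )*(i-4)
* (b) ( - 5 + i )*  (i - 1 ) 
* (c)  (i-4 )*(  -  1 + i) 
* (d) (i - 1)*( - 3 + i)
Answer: c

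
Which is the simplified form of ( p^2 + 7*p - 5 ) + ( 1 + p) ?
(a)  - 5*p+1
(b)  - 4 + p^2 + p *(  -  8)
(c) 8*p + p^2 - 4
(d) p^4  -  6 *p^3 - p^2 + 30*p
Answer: c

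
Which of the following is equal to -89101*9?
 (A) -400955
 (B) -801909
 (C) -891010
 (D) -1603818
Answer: B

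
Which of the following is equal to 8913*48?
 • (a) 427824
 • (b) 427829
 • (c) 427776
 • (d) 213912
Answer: a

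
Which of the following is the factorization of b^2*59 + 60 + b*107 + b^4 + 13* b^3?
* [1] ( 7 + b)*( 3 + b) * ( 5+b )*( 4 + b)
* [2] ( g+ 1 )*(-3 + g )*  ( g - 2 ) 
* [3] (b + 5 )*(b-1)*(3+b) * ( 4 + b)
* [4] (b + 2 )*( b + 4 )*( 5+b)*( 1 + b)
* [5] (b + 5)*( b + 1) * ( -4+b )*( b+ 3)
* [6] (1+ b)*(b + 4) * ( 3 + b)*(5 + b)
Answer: 6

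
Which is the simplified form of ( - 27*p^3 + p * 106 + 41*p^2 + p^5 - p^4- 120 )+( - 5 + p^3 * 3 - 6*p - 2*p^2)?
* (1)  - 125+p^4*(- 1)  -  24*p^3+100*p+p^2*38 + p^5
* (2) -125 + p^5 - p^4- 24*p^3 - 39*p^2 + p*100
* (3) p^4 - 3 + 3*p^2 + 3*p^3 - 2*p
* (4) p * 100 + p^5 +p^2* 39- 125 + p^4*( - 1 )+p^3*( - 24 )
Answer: 4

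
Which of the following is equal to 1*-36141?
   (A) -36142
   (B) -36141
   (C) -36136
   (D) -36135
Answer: B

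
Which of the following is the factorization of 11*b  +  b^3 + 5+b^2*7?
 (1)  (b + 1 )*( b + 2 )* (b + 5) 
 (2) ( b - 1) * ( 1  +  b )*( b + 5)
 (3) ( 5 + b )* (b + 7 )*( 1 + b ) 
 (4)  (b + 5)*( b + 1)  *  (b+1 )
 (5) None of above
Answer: 4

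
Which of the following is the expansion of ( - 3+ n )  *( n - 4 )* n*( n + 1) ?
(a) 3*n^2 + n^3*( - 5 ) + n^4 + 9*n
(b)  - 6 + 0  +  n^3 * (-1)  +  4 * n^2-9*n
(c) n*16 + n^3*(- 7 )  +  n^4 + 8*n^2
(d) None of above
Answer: d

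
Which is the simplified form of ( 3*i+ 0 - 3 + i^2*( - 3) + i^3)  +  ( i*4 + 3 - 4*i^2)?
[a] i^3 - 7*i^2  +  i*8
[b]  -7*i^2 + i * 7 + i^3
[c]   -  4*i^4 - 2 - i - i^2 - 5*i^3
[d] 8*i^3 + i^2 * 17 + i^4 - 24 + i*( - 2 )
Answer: b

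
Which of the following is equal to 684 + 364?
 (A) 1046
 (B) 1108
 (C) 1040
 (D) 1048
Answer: D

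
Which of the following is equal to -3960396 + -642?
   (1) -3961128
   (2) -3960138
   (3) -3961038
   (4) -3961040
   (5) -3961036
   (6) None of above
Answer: 3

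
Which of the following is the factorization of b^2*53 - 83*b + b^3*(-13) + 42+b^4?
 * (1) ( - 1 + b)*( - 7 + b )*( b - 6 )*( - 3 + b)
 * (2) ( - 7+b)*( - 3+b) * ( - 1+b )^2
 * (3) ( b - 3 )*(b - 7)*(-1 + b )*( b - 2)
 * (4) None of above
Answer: 3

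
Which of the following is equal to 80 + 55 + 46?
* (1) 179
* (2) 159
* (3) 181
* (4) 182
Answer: 3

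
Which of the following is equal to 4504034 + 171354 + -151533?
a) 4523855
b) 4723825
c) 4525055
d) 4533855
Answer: a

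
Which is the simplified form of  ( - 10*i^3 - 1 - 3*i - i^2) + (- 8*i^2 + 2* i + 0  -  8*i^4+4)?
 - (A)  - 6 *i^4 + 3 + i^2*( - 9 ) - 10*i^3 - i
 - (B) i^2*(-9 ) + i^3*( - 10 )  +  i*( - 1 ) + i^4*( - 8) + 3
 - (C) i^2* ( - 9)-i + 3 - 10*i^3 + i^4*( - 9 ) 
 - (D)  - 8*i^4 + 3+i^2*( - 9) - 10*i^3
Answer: B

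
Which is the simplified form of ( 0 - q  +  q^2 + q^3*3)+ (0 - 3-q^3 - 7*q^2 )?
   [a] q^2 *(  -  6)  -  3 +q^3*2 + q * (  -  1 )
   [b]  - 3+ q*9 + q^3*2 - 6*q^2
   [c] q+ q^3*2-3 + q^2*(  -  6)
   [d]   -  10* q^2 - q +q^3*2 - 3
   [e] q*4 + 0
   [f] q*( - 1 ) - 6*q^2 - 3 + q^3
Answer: a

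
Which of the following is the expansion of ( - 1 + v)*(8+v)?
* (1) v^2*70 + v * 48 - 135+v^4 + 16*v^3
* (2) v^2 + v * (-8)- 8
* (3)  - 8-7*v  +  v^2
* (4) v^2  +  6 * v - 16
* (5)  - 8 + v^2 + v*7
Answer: 5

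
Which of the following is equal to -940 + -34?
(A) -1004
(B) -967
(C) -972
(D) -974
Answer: D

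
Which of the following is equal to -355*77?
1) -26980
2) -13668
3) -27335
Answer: 3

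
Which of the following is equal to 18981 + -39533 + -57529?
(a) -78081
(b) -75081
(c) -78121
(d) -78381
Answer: a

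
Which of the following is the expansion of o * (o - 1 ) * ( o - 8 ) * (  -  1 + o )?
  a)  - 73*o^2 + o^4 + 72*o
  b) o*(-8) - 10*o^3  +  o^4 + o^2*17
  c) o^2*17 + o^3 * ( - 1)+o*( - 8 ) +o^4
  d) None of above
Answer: b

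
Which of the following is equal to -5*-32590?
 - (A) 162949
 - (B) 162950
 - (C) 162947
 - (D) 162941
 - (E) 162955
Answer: B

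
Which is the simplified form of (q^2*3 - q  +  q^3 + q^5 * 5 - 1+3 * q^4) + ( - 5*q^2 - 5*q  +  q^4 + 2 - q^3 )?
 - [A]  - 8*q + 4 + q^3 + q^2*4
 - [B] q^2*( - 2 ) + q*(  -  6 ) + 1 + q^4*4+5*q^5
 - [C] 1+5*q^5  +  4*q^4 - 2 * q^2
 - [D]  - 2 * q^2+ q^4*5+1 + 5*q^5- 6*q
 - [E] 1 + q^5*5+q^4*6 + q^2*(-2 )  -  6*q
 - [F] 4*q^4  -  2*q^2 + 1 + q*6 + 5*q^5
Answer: B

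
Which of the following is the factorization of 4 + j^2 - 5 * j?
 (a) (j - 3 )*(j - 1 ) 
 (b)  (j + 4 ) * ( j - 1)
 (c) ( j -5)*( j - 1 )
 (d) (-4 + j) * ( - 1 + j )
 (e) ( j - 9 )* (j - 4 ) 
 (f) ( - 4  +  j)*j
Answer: d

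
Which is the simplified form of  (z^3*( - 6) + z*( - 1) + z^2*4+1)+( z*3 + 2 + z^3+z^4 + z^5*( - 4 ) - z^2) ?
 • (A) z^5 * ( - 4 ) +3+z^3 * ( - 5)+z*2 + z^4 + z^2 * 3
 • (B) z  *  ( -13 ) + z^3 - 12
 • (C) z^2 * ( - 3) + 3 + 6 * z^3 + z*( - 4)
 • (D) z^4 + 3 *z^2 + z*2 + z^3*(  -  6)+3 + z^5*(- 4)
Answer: A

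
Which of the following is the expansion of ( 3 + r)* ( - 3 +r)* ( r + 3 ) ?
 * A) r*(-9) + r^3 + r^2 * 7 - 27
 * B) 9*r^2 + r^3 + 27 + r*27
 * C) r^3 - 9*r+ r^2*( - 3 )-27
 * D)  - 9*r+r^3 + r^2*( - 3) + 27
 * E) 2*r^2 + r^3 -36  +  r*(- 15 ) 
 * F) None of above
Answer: F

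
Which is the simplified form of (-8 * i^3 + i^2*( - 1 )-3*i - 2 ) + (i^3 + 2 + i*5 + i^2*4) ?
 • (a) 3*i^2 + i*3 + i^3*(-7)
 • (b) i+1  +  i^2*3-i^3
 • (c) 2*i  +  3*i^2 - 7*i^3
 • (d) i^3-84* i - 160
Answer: c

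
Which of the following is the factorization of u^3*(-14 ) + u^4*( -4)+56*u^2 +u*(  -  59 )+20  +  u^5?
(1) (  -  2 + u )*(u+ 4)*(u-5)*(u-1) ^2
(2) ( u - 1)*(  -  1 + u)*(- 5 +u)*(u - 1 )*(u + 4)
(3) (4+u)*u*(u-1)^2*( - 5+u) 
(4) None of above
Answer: 2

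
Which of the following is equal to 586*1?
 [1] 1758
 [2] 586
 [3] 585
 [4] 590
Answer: 2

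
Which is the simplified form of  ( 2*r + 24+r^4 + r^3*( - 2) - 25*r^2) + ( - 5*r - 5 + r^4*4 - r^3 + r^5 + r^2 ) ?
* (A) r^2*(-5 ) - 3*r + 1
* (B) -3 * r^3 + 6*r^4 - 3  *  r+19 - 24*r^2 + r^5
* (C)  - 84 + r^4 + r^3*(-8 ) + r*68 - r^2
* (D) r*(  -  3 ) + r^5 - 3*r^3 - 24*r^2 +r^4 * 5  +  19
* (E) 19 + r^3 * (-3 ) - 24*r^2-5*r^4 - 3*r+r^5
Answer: D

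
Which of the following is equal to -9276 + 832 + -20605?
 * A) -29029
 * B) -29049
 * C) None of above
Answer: B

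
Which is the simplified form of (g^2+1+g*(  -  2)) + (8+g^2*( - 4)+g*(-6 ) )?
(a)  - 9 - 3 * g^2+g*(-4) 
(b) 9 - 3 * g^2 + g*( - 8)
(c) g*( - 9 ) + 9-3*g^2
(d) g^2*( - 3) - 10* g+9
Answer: b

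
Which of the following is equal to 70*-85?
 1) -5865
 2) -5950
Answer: 2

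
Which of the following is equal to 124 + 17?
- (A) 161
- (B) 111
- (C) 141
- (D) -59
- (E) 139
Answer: C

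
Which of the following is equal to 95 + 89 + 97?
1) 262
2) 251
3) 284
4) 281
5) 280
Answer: 4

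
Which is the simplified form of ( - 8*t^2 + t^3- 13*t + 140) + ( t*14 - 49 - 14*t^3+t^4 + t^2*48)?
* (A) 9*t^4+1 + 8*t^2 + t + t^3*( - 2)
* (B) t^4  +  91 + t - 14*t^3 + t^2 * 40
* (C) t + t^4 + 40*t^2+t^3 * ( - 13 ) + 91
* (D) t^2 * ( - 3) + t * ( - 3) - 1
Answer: C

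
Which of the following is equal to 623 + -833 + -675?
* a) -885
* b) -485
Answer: a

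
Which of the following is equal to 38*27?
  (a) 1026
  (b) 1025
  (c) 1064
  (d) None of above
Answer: a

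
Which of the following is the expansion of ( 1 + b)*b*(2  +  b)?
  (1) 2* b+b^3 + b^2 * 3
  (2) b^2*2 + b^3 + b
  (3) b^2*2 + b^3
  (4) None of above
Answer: 1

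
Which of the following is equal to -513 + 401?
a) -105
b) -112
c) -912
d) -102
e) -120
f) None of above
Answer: b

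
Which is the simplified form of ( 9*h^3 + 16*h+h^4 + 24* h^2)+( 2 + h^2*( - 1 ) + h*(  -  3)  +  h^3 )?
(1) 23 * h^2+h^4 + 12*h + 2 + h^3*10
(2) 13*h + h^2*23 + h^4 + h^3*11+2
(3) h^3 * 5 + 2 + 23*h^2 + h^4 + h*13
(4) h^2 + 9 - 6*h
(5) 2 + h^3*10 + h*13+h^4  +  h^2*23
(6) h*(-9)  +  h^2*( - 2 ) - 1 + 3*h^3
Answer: 5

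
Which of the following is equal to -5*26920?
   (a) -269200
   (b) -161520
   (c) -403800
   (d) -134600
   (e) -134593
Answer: d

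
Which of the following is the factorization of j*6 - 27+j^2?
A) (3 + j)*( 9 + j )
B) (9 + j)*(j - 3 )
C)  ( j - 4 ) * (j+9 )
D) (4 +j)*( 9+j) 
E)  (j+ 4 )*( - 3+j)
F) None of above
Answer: B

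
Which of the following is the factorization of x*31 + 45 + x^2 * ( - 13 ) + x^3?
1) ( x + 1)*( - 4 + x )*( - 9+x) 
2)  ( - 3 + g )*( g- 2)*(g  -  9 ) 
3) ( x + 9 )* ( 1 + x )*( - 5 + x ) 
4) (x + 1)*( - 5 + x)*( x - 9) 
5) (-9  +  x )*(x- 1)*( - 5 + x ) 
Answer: 4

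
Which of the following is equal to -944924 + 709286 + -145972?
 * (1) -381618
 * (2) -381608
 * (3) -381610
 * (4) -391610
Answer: 3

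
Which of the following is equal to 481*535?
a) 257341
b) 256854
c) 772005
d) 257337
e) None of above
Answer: e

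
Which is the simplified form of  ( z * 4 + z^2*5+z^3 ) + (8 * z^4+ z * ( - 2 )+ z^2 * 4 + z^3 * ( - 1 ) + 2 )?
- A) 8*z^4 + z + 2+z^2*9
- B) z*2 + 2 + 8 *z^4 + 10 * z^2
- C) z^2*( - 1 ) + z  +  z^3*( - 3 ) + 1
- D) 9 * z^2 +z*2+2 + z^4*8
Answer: D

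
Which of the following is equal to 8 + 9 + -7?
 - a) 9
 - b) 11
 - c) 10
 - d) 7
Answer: c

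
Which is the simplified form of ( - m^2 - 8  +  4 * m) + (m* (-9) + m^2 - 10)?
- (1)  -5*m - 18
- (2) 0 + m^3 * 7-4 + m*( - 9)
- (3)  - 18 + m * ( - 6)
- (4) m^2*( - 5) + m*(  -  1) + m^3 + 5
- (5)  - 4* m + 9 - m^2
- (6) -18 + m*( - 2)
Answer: 1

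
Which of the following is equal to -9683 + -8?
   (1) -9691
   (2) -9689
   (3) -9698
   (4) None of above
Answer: 1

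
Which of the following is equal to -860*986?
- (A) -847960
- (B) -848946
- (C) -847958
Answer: A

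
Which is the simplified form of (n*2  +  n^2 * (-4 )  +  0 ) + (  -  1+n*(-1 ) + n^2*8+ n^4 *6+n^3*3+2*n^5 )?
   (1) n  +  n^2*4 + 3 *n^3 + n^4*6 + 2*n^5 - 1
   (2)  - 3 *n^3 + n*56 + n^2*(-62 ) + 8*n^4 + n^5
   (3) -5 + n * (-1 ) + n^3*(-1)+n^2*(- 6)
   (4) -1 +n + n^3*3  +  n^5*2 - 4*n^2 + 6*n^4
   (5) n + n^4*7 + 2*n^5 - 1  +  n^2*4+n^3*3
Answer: 1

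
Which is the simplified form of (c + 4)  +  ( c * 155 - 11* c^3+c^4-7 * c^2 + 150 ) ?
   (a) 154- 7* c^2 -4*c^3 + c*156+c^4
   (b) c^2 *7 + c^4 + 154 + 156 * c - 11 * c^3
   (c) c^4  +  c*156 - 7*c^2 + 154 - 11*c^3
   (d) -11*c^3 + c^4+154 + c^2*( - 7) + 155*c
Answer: c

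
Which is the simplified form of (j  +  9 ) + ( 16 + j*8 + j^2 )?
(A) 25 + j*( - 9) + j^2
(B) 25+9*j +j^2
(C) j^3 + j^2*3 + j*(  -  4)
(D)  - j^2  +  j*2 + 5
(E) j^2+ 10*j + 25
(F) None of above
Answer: B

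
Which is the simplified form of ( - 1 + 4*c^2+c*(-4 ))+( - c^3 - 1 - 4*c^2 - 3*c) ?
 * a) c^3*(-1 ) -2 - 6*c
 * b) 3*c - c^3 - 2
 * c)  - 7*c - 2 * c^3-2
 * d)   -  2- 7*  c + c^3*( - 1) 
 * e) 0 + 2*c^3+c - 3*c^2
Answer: d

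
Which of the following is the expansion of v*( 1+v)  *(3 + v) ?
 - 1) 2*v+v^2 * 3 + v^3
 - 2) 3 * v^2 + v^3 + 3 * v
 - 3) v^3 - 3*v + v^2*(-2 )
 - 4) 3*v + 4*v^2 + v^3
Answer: 4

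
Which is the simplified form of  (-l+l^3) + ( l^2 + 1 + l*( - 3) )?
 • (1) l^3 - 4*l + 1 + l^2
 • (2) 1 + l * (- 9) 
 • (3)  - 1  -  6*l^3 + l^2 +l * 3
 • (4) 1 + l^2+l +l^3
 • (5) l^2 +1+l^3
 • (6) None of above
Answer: 1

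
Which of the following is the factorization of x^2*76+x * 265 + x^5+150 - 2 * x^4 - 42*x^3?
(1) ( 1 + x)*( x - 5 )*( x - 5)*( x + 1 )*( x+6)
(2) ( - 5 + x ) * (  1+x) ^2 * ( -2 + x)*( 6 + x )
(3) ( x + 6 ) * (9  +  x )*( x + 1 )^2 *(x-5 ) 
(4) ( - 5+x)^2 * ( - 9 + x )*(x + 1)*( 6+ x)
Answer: 1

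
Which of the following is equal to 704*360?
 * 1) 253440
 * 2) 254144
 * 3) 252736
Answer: 1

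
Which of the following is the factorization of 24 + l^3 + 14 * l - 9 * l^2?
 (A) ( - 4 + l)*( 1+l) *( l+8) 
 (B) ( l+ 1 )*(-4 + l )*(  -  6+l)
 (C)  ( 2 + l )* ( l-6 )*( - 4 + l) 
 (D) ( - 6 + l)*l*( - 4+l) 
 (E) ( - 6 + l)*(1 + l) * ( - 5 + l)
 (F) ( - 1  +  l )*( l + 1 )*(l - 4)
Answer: B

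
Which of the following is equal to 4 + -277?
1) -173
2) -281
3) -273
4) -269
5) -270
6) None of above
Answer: 3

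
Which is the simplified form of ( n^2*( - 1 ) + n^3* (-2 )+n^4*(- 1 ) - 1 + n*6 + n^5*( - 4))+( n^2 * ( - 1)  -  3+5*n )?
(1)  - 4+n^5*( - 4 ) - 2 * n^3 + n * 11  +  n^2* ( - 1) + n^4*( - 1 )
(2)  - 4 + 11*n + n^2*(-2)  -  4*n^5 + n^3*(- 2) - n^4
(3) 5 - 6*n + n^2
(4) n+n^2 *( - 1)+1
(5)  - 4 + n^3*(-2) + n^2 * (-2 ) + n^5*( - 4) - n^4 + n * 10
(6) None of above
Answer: 2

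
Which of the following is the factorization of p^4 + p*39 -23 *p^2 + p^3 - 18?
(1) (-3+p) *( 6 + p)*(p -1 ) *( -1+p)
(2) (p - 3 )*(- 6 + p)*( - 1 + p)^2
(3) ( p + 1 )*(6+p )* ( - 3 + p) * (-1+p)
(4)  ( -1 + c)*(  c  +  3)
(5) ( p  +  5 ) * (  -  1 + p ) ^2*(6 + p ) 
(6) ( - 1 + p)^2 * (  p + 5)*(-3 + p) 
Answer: 1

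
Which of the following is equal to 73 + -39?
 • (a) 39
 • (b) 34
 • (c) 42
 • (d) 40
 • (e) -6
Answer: b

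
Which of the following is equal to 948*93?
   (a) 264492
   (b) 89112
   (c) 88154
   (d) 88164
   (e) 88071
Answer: d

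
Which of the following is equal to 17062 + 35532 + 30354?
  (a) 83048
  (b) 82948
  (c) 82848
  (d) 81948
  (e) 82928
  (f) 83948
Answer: b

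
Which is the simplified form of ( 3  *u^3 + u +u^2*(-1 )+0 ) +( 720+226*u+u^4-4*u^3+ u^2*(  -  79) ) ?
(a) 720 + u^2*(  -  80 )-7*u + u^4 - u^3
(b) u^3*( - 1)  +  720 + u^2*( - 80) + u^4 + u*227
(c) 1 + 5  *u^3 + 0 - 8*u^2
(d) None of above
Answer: b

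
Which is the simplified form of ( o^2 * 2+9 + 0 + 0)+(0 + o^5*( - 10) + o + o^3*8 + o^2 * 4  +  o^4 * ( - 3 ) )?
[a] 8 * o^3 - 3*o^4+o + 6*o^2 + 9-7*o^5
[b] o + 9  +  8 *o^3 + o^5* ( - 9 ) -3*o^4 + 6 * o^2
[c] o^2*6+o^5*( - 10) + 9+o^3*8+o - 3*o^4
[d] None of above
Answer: c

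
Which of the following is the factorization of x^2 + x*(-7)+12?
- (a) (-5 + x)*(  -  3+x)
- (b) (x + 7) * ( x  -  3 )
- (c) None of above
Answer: c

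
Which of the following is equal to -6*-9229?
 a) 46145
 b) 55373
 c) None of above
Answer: c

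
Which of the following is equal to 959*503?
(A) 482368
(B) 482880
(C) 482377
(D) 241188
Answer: C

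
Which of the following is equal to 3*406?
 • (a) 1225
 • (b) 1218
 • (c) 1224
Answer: b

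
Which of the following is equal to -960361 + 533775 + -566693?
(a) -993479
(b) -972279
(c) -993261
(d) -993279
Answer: d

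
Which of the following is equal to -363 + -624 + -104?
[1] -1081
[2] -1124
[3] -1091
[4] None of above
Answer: 3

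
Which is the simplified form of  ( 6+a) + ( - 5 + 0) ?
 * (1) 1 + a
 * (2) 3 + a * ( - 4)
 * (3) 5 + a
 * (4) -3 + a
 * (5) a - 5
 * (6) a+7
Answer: 1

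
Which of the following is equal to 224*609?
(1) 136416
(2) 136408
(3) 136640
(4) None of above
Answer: 1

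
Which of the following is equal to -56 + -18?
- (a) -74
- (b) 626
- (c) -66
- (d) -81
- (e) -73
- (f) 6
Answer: a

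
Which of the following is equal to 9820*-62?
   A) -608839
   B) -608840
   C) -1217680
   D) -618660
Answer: B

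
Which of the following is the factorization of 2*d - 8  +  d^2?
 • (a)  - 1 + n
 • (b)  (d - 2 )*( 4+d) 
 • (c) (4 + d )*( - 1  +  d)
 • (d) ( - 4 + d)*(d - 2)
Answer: b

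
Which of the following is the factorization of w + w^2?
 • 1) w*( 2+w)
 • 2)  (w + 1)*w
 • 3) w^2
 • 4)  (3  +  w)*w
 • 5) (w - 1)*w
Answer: 2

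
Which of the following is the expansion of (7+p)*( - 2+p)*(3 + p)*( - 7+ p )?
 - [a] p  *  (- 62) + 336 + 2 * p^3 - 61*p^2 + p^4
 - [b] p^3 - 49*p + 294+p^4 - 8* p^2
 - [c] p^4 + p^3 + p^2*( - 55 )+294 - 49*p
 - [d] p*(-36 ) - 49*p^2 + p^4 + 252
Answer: c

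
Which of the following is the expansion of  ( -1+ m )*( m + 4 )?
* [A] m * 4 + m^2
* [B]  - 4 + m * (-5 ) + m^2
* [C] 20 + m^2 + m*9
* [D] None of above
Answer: D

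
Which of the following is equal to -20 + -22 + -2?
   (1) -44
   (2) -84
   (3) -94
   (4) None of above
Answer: 1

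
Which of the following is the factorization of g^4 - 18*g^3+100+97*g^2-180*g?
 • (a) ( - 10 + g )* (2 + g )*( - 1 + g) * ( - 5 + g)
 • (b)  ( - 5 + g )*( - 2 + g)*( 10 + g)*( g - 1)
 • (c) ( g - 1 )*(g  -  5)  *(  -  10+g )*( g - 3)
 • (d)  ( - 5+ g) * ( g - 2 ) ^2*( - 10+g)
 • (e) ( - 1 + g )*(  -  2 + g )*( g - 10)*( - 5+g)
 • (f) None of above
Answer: e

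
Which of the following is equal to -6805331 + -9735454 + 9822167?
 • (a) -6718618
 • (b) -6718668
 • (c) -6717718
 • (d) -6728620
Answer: a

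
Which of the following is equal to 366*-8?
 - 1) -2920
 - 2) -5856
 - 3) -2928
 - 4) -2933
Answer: 3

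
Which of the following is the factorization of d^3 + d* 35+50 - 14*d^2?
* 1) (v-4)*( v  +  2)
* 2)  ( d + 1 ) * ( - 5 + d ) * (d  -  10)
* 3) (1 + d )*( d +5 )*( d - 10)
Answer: 2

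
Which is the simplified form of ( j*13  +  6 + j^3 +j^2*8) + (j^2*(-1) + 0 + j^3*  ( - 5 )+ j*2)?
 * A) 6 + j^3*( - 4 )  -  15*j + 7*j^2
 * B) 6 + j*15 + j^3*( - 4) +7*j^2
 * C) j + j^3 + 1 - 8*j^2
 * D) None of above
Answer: B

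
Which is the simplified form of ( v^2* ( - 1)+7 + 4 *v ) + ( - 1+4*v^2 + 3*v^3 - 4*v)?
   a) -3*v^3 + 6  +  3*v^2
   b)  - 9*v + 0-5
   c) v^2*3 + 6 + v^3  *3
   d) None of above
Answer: c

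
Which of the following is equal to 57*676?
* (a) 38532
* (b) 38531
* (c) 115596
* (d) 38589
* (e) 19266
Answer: a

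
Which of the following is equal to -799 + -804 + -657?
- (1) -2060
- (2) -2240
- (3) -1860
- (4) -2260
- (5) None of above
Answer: 4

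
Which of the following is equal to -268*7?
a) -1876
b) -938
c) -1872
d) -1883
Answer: a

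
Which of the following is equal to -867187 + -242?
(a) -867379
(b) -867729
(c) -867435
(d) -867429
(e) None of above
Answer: d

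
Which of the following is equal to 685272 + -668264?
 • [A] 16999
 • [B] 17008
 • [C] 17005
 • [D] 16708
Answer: B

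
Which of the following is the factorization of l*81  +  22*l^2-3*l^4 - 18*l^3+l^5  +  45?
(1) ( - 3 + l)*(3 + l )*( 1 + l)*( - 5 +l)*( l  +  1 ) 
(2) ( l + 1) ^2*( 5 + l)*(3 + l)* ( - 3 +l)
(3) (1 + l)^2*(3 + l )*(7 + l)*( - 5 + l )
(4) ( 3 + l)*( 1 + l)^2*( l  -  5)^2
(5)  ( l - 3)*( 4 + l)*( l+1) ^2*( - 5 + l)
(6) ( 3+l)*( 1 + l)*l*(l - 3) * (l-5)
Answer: 1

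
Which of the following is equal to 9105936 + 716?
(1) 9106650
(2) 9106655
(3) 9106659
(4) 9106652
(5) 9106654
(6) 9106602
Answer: 4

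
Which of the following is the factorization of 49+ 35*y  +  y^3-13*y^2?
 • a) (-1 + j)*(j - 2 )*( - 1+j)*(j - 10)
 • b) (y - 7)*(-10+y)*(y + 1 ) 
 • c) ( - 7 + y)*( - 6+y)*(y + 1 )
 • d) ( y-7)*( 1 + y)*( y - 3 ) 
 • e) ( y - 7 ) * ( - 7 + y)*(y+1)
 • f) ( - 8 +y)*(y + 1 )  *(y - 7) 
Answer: e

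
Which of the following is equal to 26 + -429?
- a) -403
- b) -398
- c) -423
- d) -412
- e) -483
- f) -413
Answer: a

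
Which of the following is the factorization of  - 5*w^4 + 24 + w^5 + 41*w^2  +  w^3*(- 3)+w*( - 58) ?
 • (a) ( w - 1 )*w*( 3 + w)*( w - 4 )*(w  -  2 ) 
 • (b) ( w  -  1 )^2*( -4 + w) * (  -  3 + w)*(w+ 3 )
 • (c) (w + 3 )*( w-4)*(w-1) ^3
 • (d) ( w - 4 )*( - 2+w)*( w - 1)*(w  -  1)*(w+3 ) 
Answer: d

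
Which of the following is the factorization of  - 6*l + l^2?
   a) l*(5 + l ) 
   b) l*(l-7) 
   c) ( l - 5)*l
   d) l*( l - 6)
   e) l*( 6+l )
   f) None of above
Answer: d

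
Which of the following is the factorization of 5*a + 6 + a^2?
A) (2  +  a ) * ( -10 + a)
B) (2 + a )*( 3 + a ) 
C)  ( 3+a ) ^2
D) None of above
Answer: B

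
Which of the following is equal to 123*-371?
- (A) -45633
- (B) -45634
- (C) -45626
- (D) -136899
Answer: A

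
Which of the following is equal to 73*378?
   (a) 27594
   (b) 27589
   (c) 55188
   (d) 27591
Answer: a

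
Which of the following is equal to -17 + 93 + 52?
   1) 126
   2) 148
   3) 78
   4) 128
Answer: 4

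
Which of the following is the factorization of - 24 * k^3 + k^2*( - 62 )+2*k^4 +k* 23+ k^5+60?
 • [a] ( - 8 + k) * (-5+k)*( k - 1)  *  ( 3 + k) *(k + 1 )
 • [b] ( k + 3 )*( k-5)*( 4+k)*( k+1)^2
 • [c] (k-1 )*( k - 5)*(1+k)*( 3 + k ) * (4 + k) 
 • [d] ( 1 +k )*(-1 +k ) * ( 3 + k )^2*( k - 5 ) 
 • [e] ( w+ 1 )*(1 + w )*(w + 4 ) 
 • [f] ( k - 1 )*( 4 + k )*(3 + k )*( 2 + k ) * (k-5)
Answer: c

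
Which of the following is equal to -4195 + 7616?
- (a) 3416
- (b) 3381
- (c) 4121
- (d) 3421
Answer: d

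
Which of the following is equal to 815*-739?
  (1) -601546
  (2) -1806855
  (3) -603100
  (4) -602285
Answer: 4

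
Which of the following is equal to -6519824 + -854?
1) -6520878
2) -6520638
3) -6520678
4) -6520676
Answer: 3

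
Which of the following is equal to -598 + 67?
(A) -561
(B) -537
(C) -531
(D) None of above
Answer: C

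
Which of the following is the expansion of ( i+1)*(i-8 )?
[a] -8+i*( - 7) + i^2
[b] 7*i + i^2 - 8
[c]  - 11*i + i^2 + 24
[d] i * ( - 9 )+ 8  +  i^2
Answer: a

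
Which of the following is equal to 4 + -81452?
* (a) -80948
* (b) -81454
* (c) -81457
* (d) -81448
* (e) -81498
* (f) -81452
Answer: d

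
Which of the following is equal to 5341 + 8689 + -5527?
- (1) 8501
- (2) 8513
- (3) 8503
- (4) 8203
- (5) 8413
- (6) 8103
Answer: 3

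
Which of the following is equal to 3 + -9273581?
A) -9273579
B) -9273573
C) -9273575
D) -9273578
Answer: D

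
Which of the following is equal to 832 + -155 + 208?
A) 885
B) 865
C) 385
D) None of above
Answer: A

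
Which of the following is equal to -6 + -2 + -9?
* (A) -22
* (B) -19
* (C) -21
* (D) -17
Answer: D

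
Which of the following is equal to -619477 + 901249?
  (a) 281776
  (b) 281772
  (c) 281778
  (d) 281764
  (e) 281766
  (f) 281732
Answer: b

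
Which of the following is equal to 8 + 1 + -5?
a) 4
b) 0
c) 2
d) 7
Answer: a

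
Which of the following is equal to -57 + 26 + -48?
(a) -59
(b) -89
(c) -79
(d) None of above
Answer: c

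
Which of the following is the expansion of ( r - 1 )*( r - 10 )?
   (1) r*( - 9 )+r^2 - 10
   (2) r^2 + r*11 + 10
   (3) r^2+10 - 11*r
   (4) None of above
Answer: 3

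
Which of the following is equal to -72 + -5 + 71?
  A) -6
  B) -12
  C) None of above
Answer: A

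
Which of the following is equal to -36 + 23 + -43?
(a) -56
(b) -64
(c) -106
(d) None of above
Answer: a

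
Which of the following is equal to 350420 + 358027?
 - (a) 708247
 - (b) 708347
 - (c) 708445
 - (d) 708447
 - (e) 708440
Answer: d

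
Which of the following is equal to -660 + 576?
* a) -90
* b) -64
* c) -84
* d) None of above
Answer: c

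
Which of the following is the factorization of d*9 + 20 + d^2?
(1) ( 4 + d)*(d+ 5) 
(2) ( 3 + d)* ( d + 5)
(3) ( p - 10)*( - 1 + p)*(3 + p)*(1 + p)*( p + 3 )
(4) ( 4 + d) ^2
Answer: 1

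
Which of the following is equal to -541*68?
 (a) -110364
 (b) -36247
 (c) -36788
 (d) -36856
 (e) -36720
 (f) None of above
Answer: c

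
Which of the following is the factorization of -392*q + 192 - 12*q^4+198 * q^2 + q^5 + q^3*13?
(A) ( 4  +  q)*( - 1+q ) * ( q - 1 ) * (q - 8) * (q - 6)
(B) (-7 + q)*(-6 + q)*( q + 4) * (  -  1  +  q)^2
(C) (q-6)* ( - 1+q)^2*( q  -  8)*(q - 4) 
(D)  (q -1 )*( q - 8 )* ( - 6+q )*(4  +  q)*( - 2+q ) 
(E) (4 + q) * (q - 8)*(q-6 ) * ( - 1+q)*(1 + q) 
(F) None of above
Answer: A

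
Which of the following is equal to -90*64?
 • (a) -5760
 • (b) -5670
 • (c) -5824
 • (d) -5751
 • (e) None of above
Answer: a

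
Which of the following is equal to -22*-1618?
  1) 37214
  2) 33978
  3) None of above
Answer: 3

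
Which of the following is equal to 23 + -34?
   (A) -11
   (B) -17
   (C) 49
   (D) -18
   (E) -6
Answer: A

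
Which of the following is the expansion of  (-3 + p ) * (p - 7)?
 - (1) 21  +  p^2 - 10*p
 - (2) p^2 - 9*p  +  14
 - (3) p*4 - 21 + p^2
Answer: 1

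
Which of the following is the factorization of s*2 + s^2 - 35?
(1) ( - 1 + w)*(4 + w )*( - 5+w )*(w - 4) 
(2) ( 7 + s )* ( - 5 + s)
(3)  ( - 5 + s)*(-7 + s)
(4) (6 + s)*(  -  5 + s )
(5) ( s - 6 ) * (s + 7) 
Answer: 2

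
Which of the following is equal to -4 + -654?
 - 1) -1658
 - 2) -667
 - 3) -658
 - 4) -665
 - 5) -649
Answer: 3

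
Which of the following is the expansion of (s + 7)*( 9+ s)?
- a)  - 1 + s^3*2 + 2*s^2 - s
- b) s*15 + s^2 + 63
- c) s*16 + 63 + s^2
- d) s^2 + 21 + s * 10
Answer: c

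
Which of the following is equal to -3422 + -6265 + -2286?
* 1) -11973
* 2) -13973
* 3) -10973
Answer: 1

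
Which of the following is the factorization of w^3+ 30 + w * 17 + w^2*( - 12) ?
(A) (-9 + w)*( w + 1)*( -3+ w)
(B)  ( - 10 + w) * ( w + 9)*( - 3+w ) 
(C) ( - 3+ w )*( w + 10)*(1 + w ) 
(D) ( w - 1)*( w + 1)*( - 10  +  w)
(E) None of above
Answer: E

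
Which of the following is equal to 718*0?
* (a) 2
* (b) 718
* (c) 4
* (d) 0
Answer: d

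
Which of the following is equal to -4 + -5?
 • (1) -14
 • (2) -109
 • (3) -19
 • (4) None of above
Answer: 4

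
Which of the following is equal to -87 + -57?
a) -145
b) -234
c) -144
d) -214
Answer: c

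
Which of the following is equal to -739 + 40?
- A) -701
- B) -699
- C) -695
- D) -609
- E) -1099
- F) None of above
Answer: B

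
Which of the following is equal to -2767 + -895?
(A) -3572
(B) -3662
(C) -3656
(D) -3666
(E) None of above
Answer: B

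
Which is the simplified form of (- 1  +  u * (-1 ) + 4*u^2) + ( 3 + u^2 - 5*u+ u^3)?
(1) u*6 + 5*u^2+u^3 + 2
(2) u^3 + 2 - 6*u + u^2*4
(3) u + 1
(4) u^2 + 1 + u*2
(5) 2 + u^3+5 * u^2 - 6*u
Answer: 5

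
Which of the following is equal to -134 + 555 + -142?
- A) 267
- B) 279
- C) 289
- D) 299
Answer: B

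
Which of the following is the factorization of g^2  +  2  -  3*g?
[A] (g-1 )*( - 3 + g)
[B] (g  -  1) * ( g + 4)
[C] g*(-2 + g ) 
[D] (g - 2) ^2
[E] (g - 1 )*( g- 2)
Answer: E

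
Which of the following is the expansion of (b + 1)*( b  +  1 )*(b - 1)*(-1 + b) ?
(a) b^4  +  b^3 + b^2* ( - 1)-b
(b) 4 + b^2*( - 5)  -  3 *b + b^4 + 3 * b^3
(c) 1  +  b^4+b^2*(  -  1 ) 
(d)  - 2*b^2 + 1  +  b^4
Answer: d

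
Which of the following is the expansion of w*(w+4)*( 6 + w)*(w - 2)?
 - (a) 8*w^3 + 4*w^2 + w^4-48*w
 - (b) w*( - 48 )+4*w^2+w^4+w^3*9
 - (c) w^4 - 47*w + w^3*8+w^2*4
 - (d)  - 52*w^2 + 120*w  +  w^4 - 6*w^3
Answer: a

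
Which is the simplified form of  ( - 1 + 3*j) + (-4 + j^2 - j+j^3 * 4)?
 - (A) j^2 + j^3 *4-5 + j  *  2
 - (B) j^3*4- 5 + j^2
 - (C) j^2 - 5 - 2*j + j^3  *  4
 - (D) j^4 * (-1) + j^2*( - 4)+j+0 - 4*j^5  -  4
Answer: A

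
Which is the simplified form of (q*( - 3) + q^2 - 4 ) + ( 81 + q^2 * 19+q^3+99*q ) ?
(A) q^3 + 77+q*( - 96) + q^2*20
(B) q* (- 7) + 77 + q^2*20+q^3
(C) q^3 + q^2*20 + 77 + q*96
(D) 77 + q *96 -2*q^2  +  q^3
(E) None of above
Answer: C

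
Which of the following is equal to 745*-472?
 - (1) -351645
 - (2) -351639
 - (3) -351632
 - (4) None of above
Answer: 4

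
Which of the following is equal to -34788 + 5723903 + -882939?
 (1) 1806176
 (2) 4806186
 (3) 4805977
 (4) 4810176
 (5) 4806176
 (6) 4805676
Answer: 5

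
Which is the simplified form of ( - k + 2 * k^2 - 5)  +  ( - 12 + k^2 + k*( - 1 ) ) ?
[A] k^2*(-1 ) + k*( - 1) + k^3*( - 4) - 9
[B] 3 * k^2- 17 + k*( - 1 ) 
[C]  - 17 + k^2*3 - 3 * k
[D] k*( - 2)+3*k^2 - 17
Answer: D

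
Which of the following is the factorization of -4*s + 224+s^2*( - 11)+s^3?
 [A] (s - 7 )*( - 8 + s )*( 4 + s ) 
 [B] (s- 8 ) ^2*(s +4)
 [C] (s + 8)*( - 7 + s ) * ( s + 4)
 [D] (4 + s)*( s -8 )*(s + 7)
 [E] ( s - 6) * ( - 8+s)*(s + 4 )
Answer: A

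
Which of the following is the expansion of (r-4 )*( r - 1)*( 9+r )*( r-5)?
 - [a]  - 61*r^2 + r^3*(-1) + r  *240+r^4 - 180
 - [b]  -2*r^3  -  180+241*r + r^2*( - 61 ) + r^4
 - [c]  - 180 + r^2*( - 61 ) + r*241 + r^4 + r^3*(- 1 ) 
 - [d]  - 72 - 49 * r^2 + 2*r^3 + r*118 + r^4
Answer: c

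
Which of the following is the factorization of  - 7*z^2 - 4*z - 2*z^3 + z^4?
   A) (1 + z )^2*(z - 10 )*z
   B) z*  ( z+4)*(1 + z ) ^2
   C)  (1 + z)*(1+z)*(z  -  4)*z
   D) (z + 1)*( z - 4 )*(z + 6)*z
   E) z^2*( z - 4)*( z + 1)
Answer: C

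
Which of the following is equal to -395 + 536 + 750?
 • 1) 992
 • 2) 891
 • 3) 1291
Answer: 2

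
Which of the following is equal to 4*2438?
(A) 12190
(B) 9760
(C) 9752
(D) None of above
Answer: C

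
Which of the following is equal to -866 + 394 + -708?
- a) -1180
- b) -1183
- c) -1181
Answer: a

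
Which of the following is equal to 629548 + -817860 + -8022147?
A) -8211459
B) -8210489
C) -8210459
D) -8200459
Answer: C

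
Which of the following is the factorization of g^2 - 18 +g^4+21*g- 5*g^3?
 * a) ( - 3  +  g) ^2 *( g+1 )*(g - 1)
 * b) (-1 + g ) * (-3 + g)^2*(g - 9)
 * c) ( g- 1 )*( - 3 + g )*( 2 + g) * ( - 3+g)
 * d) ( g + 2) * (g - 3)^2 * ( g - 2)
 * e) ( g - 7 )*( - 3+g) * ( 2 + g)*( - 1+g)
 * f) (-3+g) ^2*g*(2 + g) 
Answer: c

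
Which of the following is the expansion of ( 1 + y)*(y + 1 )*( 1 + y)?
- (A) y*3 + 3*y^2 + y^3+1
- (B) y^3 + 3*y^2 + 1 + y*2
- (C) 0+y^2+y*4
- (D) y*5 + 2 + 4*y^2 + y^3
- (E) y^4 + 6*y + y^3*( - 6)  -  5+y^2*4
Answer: A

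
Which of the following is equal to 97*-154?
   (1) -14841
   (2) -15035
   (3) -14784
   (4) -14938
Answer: 4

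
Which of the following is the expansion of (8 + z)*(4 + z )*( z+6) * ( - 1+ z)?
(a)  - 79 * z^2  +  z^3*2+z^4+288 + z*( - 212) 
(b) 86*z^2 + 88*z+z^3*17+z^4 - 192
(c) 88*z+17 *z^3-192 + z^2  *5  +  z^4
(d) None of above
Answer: b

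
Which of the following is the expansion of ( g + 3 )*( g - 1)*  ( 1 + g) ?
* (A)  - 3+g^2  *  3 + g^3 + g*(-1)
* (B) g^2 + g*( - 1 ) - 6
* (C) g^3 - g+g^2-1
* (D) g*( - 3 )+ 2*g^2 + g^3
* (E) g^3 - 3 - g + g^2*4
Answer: A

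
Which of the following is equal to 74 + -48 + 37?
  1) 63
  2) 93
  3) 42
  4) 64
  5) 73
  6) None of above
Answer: 1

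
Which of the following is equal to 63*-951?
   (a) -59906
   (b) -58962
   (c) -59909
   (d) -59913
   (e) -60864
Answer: d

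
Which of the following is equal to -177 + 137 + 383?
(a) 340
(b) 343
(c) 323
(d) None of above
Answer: b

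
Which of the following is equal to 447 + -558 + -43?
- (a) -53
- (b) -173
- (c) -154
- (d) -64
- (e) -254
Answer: c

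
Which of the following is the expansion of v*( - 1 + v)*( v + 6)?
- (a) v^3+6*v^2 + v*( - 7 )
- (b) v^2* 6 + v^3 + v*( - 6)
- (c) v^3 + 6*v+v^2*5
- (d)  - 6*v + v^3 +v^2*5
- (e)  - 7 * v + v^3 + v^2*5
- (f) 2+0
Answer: d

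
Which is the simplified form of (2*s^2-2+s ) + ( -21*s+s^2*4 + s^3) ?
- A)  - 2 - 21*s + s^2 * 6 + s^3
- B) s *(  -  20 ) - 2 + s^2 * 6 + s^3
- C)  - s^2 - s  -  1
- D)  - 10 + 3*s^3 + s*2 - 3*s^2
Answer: B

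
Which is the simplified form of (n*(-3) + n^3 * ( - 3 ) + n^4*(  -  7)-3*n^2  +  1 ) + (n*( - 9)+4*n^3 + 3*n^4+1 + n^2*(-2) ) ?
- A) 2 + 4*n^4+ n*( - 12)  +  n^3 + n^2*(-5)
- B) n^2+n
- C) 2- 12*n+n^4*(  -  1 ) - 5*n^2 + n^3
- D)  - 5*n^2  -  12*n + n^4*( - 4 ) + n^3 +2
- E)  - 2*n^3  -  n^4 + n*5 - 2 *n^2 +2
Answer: D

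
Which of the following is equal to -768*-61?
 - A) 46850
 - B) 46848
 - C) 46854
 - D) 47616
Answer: B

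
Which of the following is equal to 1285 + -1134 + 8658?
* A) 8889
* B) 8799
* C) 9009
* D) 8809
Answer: D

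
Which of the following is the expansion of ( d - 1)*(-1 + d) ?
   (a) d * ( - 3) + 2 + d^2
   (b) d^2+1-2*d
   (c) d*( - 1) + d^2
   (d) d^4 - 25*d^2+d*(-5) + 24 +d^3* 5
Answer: b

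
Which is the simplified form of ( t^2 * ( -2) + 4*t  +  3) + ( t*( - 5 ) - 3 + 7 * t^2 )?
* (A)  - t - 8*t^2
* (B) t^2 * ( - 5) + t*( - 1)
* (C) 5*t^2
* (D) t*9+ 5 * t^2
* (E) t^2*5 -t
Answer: E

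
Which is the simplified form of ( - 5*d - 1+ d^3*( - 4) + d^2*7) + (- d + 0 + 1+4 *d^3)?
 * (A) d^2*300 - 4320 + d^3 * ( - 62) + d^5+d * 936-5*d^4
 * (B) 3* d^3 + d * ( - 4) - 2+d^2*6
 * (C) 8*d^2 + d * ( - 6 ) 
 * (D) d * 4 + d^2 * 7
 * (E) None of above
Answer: E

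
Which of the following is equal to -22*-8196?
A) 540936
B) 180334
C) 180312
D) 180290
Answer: C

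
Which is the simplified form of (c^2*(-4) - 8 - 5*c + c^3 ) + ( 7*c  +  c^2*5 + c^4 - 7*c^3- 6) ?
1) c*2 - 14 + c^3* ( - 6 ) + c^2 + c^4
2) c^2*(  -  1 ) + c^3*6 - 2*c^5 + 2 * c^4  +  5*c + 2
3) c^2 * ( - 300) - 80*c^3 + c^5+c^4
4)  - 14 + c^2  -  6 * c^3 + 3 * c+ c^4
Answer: 1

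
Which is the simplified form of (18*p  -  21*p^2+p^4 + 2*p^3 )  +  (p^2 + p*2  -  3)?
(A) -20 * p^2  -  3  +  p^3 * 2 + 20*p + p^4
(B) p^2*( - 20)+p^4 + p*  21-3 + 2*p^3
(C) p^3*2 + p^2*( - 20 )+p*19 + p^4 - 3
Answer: A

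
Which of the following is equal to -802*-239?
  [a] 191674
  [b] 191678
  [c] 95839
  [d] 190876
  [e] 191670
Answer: b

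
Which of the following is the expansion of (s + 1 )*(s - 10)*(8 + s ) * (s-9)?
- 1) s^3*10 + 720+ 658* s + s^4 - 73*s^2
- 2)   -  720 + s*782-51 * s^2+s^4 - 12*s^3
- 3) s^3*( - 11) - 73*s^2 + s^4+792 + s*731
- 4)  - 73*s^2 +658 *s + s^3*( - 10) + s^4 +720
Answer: 4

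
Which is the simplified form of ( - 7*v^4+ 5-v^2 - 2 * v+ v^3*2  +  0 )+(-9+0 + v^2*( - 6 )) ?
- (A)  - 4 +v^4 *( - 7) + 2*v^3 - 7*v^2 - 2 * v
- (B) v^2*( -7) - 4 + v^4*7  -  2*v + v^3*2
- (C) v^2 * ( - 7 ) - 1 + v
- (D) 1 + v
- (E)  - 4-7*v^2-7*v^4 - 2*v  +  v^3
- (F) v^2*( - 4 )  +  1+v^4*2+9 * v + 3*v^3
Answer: A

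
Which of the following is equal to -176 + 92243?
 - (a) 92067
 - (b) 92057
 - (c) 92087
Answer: a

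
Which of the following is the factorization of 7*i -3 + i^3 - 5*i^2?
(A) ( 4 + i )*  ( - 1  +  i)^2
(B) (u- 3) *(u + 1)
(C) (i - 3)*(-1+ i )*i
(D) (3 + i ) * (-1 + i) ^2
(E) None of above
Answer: E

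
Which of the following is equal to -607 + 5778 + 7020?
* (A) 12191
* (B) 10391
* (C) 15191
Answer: A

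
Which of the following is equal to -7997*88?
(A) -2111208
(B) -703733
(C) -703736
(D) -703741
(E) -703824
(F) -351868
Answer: C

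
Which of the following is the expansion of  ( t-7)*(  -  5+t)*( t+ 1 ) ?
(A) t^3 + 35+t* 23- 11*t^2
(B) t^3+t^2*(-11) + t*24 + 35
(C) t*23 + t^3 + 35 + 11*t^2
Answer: A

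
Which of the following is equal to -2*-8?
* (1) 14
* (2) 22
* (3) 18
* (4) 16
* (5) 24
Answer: 4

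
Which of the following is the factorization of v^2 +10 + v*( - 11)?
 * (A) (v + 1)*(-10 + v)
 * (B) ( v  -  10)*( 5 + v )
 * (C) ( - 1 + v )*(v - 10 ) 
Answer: C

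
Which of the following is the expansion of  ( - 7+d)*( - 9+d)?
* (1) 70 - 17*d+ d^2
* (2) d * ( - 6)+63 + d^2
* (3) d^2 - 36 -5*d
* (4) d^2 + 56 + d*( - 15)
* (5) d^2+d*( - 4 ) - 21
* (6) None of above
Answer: 6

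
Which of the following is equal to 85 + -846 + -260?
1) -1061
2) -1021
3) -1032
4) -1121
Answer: 2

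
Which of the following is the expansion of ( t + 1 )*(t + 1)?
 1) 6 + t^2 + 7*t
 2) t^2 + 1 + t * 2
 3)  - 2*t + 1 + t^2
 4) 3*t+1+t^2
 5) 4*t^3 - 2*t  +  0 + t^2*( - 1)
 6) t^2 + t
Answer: 2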